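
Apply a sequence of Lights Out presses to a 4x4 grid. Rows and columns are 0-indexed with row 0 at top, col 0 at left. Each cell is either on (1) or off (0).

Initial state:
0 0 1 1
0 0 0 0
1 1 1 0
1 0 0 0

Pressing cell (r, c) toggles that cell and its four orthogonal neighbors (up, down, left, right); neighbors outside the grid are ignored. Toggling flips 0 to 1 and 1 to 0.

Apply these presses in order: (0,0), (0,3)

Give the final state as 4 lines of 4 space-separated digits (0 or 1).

Answer: 1 1 0 0
1 0 0 1
1 1 1 0
1 0 0 0

Derivation:
After press 1 at (0,0):
1 1 1 1
1 0 0 0
1 1 1 0
1 0 0 0

After press 2 at (0,3):
1 1 0 0
1 0 0 1
1 1 1 0
1 0 0 0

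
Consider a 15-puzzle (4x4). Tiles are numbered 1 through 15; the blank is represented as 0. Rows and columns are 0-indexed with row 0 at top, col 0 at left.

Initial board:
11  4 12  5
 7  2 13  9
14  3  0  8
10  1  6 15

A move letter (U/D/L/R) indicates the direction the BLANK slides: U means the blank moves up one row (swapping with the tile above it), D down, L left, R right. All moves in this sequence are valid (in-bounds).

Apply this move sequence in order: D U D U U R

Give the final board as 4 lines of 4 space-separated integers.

After move 1 (D):
11  4 12  5
 7  2 13  9
14  3  6  8
10  1  0 15

After move 2 (U):
11  4 12  5
 7  2 13  9
14  3  0  8
10  1  6 15

After move 3 (D):
11  4 12  5
 7  2 13  9
14  3  6  8
10  1  0 15

After move 4 (U):
11  4 12  5
 7  2 13  9
14  3  0  8
10  1  6 15

After move 5 (U):
11  4 12  5
 7  2  0  9
14  3 13  8
10  1  6 15

After move 6 (R):
11  4 12  5
 7  2  9  0
14  3 13  8
10  1  6 15

Answer: 11  4 12  5
 7  2  9  0
14  3 13  8
10  1  6 15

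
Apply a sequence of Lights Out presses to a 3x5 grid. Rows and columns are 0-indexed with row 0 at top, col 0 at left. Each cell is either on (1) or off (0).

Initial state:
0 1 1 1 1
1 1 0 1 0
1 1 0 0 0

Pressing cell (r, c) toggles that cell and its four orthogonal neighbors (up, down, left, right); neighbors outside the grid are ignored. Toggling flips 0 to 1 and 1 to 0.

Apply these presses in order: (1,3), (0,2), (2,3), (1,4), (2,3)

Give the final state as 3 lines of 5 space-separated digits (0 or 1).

After press 1 at (1,3):
0 1 1 0 1
1 1 1 0 1
1 1 0 1 0

After press 2 at (0,2):
0 0 0 1 1
1 1 0 0 1
1 1 0 1 0

After press 3 at (2,3):
0 0 0 1 1
1 1 0 1 1
1 1 1 0 1

After press 4 at (1,4):
0 0 0 1 0
1 1 0 0 0
1 1 1 0 0

After press 5 at (2,3):
0 0 0 1 0
1 1 0 1 0
1 1 0 1 1

Answer: 0 0 0 1 0
1 1 0 1 0
1 1 0 1 1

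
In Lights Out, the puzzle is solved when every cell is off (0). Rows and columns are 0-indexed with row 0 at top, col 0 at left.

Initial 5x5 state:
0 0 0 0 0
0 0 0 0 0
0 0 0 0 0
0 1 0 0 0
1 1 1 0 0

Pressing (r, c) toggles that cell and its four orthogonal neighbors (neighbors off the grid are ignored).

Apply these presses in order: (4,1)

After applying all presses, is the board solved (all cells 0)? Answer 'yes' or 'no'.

After press 1 at (4,1):
0 0 0 0 0
0 0 0 0 0
0 0 0 0 0
0 0 0 0 0
0 0 0 0 0

Lights still on: 0

Answer: yes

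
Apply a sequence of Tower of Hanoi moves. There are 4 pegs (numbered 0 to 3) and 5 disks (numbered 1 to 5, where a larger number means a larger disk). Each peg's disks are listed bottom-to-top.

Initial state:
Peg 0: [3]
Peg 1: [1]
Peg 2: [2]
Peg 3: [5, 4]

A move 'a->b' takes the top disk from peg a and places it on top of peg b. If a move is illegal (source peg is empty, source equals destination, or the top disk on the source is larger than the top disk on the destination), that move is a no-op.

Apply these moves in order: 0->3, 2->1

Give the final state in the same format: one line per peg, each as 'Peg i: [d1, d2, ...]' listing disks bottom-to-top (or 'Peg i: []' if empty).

Answer: Peg 0: []
Peg 1: [1]
Peg 2: [2]
Peg 3: [5, 4, 3]

Derivation:
After move 1 (0->3):
Peg 0: []
Peg 1: [1]
Peg 2: [2]
Peg 3: [5, 4, 3]

After move 2 (2->1):
Peg 0: []
Peg 1: [1]
Peg 2: [2]
Peg 3: [5, 4, 3]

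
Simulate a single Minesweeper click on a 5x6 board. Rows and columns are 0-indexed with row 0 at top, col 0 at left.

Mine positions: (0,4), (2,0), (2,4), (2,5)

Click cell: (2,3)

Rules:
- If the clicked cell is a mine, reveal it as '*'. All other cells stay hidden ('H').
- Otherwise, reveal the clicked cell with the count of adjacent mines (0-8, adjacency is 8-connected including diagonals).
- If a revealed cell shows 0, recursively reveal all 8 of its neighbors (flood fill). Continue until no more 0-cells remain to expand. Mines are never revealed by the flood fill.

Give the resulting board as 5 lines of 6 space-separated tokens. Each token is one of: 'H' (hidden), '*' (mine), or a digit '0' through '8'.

H H H H H H
H H H H H H
H H H 1 H H
H H H H H H
H H H H H H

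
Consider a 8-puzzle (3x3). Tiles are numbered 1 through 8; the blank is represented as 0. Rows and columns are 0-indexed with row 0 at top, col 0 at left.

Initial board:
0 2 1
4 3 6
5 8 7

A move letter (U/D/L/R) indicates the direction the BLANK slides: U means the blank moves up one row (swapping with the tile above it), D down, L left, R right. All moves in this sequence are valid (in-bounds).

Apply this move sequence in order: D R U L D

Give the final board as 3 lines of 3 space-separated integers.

Answer: 3 4 1
0 2 6
5 8 7

Derivation:
After move 1 (D):
4 2 1
0 3 6
5 8 7

After move 2 (R):
4 2 1
3 0 6
5 8 7

After move 3 (U):
4 0 1
3 2 6
5 8 7

After move 4 (L):
0 4 1
3 2 6
5 8 7

After move 5 (D):
3 4 1
0 2 6
5 8 7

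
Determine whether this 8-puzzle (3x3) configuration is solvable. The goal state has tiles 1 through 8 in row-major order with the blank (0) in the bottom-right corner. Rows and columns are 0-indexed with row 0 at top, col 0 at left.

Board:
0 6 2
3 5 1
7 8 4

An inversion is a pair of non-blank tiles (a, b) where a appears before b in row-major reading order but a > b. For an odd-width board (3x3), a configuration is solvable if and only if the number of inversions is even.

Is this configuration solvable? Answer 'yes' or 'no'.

Inversions (pairs i<j in row-major order where tile[i] > tile[j] > 0): 11
11 is odd, so the puzzle is not solvable.

Answer: no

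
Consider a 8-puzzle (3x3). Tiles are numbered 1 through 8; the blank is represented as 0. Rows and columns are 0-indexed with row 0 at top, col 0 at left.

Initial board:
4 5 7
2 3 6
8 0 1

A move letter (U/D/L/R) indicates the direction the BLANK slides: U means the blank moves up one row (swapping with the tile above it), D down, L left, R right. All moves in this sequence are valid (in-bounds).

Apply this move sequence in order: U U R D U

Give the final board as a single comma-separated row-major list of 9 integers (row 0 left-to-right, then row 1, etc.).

Answer: 4, 7, 0, 2, 5, 6, 8, 3, 1

Derivation:
After move 1 (U):
4 5 7
2 0 6
8 3 1

After move 2 (U):
4 0 7
2 5 6
8 3 1

After move 3 (R):
4 7 0
2 5 6
8 3 1

After move 4 (D):
4 7 6
2 5 0
8 3 1

After move 5 (U):
4 7 0
2 5 6
8 3 1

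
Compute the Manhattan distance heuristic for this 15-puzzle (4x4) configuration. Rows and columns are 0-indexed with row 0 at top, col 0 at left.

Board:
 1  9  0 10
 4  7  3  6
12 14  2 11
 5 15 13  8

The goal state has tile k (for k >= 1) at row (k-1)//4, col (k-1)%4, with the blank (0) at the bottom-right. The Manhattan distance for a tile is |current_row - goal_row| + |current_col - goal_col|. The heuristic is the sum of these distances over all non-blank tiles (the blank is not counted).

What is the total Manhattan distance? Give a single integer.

Answer: 30

Derivation:
Tile 1: at (0,0), goal (0,0), distance |0-0|+|0-0| = 0
Tile 9: at (0,1), goal (2,0), distance |0-2|+|1-0| = 3
Tile 10: at (0,3), goal (2,1), distance |0-2|+|3-1| = 4
Tile 4: at (1,0), goal (0,3), distance |1-0|+|0-3| = 4
Tile 7: at (1,1), goal (1,2), distance |1-1|+|1-2| = 1
Tile 3: at (1,2), goal (0,2), distance |1-0|+|2-2| = 1
Tile 6: at (1,3), goal (1,1), distance |1-1|+|3-1| = 2
Tile 12: at (2,0), goal (2,3), distance |2-2|+|0-3| = 3
Tile 14: at (2,1), goal (3,1), distance |2-3|+|1-1| = 1
Tile 2: at (2,2), goal (0,1), distance |2-0|+|2-1| = 3
Tile 11: at (2,3), goal (2,2), distance |2-2|+|3-2| = 1
Tile 5: at (3,0), goal (1,0), distance |3-1|+|0-0| = 2
Tile 15: at (3,1), goal (3,2), distance |3-3|+|1-2| = 1
Tile 13: at (3,2), goal (3,0), distance |3-3|+|2-0| = 2
Tile 8: at (3,3), goal (1,3), distance |3-1|+|3-3| = 2
Sum: 0 + 3 + 4 + 4 + 1 + 1 + 2 + 3 + 1 + 3 + 1 + 2 + 1 + 2 + 2 = 30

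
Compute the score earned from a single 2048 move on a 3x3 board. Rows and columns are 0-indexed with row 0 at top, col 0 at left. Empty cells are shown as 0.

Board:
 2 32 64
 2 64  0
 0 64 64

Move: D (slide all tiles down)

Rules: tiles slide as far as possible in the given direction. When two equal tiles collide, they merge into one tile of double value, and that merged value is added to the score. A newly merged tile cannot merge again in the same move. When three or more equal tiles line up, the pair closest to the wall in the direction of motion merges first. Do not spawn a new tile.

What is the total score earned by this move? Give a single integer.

Slide down:
col 0: [2, 2, 0] -> [0, 0, 4]  score +4 (running 4)
col 1: [32, 64, 64] -> [0, 32, 128]  score +128 (running 132)
col 2: [64, 0, 64] -> [0, 0, 128]  score +128 (running 260)
Board after move:
  0   0   0
  0  32   0
  4 128 128

Answer: 260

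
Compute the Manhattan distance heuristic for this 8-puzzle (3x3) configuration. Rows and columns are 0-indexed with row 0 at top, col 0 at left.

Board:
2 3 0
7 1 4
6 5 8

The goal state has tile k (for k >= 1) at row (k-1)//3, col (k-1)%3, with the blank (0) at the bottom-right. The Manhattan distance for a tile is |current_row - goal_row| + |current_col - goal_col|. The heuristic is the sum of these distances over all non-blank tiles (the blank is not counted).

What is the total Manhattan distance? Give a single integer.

Tile 2: at (0,0), goal (0,1), distance |0-0|+|0-1| = 1
Tile 3: at (0,1), goal (0,2), distance |0-0|+|1-2| = 1
Tile 7: at (1,0), goal (2,0), distance |1-2|+|0-0| = 1
Tile 1: at (1,1), goal (0,0), distance |1-0|+|1-0| = 2
Tile 4: at (1,2), goal (1,0), distance |1-1|+|2-0| = 2
Tile 6: at (2,0), goal (1,2), distance |2-1|+|0-2| = 3
Tile 5: at (2,1), goal (1,1), distance |2-1|+|1-1| = 1
Tile 8: at (2,2), goal (2,1), distance |2-2|+|2-1| = 1
Sum: 1 + 1 + 1 + 2 + 2 + 3 + 1 + 1 = 12

Answer: 12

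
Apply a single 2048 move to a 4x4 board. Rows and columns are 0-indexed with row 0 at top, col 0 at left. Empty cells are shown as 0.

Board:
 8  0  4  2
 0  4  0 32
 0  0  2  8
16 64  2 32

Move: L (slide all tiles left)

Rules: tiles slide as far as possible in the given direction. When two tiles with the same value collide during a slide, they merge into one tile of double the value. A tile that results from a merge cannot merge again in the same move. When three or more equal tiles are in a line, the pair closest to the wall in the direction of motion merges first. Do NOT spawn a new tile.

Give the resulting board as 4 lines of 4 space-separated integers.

Answer:  8  4  2  0
 4 32  0  0
 2  8  0  0
16 64  2 32

Derivation:
Slide left:
row 0: [8, 0, 4, 2] -> [8, 4, 2, 0]
row 1: [0, 4, 0, 32] -> [4, 32, 0, 0]
row 2: [0, 0, 2, 8] -> [2, 8, 0, 0]
row 3: [16, 64, 2, 32] -> [16, 64, 2, 32]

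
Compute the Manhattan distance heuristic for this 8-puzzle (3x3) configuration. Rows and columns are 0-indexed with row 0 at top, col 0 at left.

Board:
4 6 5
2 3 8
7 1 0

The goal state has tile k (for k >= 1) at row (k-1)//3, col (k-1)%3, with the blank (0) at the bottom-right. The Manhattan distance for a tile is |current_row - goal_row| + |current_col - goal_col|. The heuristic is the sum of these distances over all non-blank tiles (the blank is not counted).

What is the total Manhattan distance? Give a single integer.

Answer: 14

Derivation:
Tile 4: (0,0)->(1,0) = 1
Tile 6: (0,1)->(1,2) = 2
Tile 5: (0,2)->(1,1) = 2
Tile 2: (1,0)->(0,1) = 2
Tile 3: (1,1)->(0,2) = 2
Tile 8: (1,2)->(2,1) = 2
Tile 7: (2,0)->(2,0) = 0
Tile 1: (2,1)->(0,0) = 3
Sum: 1 + 2 + 2 + 2 + 2 + 2 + 0 + 3 = 14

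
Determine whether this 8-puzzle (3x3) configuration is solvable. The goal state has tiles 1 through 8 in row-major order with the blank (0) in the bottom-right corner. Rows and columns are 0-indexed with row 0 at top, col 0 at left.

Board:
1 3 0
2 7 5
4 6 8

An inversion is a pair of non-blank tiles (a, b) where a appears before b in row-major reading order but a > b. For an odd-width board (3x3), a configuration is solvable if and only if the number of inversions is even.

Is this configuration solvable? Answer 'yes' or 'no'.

Answer: no

Derivation:
Inversions (pairs i<j in row-major order where tile[i] > tile[j] > 0): 5
5 is odd, so the puzzle is not solvable.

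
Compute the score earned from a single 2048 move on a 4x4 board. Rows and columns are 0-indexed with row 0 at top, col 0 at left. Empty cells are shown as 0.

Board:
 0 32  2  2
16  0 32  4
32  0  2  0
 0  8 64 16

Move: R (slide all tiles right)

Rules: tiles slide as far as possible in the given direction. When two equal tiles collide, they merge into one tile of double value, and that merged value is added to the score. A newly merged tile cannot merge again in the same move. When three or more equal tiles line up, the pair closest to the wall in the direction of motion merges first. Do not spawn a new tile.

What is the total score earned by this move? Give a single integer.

Answer: 4

Derivation:
Slide right:
row 0: [0, 32, 2, 2] -> [0, 0, 32, 4]  score +4 (running 4)
row 1: [16, 0, 32, 4] -> [0, 16, 32, 4]  score +0 (running 4)
row 2: [32, 0, 2, 0] -> [0, 0, 32, 2]  score +0 (running 4)
row 3: [0, 8, 64, 16] -> [0, 8, 64, 16]  score +0 (running 4)
Board after move:
 0  0 32  4
 0 16 32  4
 0  0 32  2
 0  8 64 16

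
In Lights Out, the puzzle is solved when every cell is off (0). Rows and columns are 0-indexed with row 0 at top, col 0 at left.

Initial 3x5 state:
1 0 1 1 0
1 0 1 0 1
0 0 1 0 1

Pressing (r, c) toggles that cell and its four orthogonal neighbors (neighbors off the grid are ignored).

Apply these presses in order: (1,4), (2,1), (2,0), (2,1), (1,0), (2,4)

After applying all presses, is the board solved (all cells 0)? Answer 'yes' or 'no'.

After press 1 at (1,4):
1 0 1 1 1
1 0 1 1 0
0 0 1 0 0

After press 2 at (2,1):
1 0 1 1 1
1 1 1 1 0
1 1 0 0 0

After press 3 at (2,0):
1 0 1 1 1
0 1 1 1 0
0 0 0 0 0

After press 4 at (2,1):
1 0 1 1 1
0 0 1 1 0
1 1 1 0 0

After press 5 at (1,0):
0 0 1 1 1
1 1 1 1 0
0 1 1 0 0

After press 6 at (2,4):
0 0 1 1 1
1 1 1 1 1
0 1 1 1 1

Lights still on: 12

Answer: no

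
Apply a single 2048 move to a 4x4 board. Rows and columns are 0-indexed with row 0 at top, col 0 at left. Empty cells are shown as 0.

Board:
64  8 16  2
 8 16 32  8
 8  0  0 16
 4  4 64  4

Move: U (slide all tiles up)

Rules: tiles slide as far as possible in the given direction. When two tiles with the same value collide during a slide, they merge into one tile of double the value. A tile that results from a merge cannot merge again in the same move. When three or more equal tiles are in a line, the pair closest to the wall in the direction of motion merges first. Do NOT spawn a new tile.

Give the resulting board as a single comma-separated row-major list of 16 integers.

Answer: 64, 8, 16, 2, 16, 16, 32, 8, 4, 4, 64, 16, 0, 0, 0, 4

Derivation:
Slide up:
col 0: [64, 8, 8, 4] -> [64, 16, 4, 0]
col 1: [8, 16, 0, 4] -> [8, 16, 4, 0]
col 2: [16, 32, 0, 64] -> [16, 32, 64, 0]
col 3: [2, 8, 16, 4] -> [2, 8, 16, 4]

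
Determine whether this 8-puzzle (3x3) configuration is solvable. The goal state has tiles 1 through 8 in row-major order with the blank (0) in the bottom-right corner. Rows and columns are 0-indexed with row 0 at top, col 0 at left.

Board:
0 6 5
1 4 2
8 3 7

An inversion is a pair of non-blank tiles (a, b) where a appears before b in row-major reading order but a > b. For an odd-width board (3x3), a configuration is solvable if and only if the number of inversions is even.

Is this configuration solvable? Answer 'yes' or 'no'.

Answer: no

Derivation:
Inversions (pairs i<j in row-major order where tile[i] > tile[j] > 0): 13
13 is odd, so the puzzle is not solvable.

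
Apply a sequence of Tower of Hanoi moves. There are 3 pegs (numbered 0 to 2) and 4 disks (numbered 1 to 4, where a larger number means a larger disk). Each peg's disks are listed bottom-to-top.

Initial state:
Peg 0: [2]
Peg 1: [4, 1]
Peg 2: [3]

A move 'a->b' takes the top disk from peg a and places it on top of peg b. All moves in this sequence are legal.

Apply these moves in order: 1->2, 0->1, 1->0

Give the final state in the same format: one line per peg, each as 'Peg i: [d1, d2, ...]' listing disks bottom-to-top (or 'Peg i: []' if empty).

Answer: Peg 0: [2]
Peg 1: [4]
Peg 2: [3, 1]

Derivation:
After move 1 (1->2):
Peg 0: [2]
Peg 1: [4]
Peg 2: [3, 1]

After move 2 (0->1):
Peg 0: []
Peg 1: [4, 2]
Peg 2: [3, 1]

After move 3 (1->0):
Peg 0: [2]
Peg 1: [4]
Peg 2: [3, 1]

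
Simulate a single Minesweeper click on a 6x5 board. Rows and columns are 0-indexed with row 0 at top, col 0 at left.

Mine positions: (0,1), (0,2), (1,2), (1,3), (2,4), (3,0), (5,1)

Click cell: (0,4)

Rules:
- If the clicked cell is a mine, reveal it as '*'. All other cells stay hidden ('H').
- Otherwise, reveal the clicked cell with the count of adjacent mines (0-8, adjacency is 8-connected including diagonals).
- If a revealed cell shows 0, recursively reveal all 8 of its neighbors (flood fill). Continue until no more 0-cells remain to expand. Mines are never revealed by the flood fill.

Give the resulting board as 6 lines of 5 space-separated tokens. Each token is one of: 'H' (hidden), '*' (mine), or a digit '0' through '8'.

H H H H 1
H H H H H
H H H H H
H H H H H
H H H H H
H H H H H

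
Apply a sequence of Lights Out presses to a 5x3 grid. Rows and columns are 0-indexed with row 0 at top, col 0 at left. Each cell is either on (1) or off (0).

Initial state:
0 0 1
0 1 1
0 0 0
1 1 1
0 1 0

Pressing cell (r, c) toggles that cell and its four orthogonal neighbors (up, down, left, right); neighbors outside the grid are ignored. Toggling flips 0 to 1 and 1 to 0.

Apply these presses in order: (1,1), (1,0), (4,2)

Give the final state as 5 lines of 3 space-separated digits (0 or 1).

After press 1 at (1,1):
0 1 1
1 0 0
0 1 0
1 1 1
0 1 0

After press 2 at (1,0):
1 1 1
0 1 0
1 1 0
1 1 1
0 1 0

After press 3 at (4,2):
1 1 1
0 1 0
1 1 0
1 1 0
0 0 1

Answer: 1 1 1
0 1 0
1 1 0
1 1 0
0 0 1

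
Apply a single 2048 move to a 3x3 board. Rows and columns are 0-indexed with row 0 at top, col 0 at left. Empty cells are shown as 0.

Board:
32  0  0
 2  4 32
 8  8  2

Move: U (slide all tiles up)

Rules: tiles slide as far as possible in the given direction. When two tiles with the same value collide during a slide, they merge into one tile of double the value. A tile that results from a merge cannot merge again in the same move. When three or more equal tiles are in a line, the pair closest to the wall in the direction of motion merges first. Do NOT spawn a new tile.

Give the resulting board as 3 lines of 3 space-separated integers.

Answer: 32  4 32
 2  8  2
 8  0  0

Derivation:
Slide up:
col 0: [32, 2, 8] -> [32, 2, 8]
col 1: [0, 4, 8] -> [4, 8, 0]
col 2: [0, 32, 2] -> [32, 2, 0]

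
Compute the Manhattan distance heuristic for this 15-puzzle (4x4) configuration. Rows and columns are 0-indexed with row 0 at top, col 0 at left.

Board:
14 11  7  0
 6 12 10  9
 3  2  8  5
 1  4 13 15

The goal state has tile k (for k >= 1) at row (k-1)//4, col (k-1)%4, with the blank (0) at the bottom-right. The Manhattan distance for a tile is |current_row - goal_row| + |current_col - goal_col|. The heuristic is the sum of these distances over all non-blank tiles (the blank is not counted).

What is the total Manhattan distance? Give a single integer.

Answer: 41

Derivation:
Tile 14: at (0,0), goal (3,1), distance |0-3|+|0-1| = 4
Tile 11: at (0,1), goal (2,2), distance |0-2|+|1-2| = 3
Tile 7: at (0,2), goal (1,2), distance |0-1|+|2-2| = 1
Tile 6: at (1,0), goal (1,1), distance |1-1|+|0-1| = 1
Tile 12: at (1,1), goal (2,3), distance |1-2|+|1-3| = 3
Tile 10: at (1,2), goal (2,1), distance |1-2|+|2-1| = 2
Tile 9: at (1,3), goal (2,0), distance |1-2|+|3-0| = 4
Tile 3: at (2,0), goal (0,2), distance |2-0|+|0-2| = 4
Tile 2: at (2,1), goal (0,1), distance |2-0|+|1-1| = 2
Tile 8: at (2,2), goal (1,3), distance |2-1|+|2-3| = 2
Tile 5: at (2,3), goal (1,0), distance |2-1|+|3-0| = 4
Tile 1: at (3,0), goal (0,0), distance |3-0|+|0-0| = 3
Tile 4: at (3,1), goal (0,3), distance |3-0|+|1-3| = 5
Tile 13: at (3,2), goal (3,0), distance |3-3|+|2-0| = 2
Tile 15: at (3,3), goal (3,2), distance |3-3|+|3-2| = 1
Sum: 4 + 3 + 1 + 1 + 3 + 2 + 4 + 4 + 2 + 2 + 4 + 3 + 5 + 2 + 1 = 41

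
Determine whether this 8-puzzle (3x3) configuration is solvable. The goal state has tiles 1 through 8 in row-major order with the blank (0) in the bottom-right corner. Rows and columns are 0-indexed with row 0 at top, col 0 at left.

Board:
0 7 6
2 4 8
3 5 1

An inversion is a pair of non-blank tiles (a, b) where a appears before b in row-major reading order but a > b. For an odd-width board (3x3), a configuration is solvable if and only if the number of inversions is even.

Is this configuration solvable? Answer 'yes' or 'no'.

Inversions (pairs i<j in row-major order where tile[i] > tile[j] > 0): 19
19 is odd, so the puzzle is not solvable.

Answer: no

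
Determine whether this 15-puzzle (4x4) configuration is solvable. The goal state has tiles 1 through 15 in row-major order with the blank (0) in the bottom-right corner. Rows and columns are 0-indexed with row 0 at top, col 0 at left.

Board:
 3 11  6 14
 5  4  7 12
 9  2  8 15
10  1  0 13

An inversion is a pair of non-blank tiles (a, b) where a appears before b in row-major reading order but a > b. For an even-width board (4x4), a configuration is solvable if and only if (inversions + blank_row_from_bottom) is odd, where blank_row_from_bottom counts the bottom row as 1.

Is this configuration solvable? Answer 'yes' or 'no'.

Inversions: 46
Blank is in row 3 (0-indexed from top), which is row 1 counting from the bottom (bottom = 1).
46 + 1 = 47, which is odd, so the puzzle is solvable.

Answer: yes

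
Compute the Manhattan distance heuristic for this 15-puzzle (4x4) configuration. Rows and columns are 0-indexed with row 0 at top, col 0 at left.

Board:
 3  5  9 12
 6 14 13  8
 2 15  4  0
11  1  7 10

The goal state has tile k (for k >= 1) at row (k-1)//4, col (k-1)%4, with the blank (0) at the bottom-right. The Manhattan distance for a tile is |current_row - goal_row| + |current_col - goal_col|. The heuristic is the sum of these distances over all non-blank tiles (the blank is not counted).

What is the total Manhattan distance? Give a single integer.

Answer: 37

Derivation:
Tile 3: at (0,0), goal (0,2), distance |0-0|+|0-2| = 2
Tile 5: at (0,1), goal (1,0), distance |0-1|+|1-0| = 2
Tile 9: at (0,2), goal (2,0), distance |0-2|+|2-0| = 4
Tile 12: at (0,3), goal (2,3), distance |0-2|+|3-3| = 2
Tile 6: at (1,0), goal (1,1), distance |1-1|+|0-1| = 1
Tile 14: at (1,1), goal (3,1), distance |1-3|+|1-1| = 2
Tile 13: at (1,2), goal (3,0), distance |1-3|+|2-0| = 4
Tile 8: at (1,3), goal (1,3), distance |1-1|+|3-3| = 0
Tile 2: at (2,0), goal (0,1), distance |2-0|+|0-1| = 3
Tile 15: at (2,1), goal (3,2), distance |2-3|+|1-2| = 2
Tile 4: at (2,2), goal (0,3), distance |2-0|+|2-3| = 3
Tile 11: at (3,0), goal (2,2), distance |3-2|+|0-2| = 3
Tile 1: at (3,1), goal (0,0), distance |3-0|+|1-0| = 4
Tile 7: at (3,2), goal (1,2), distance |3-1|+|2-2| = 2
Tile 10: at (3,3), goal (2,1), distance |3-2|+|3-1| = 3
Sum: 2 + 2 + 4 + 2 + 1 + 2 + 4 + 0 + 3 + 2 + 3 + 3 + 4 + 2 + 3 = 37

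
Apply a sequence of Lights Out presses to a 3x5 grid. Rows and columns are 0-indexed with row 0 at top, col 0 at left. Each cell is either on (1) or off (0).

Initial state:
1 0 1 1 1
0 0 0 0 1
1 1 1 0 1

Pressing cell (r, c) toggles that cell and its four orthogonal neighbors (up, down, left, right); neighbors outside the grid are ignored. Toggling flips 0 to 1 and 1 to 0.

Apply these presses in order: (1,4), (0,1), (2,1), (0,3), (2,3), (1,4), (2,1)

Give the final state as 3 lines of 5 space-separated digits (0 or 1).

After press 1 at (1,4):
1 0 1 1 0
0 0 0 1 0
1 1 1 0 0

After press 2 at (0,1):
0 1 0 1 0
0 1 0 1 0
1 1 1 0 0

After press 3 at (2,1):
0 1 0 1 0
0 0 0 1 0
0 0 0 0 0

After press 4 at (0,3):
0 1 1 0 1
0 0 0 0 0
0 0 0 0 0

After press 5 at (2,3):
0 1 1 0 1
0 0 0 1 0
0 0 1 1 1

After press 6 at (1,4):
0 1 1 0 0
0 0 0 0 1
0 0 1 1 0

After press 7 at (2,1):
0 1 1 0 0
0 1 0 0 1
1 1 0 1 0

Answer: 0 1 1 0 0
0 1 0 0 1
1 1 0 1 0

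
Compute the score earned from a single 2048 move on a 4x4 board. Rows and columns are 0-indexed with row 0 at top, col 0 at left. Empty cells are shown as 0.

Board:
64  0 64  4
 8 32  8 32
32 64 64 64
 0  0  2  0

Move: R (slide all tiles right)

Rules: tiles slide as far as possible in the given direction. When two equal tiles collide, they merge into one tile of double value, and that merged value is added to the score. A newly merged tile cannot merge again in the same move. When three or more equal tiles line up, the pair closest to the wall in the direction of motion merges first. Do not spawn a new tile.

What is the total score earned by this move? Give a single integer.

Answer: 256

Derivation:
Slide right:
row 0: [64, 0, 64, 4] -> [0, 0, 128, 4]  score +128 (running 128)
row 1: [8, 32, 8, 32] -> [8, 32, 8, 32]  score +0 (running 128)
row 2: [32, 64, 64, 64] -> [0, 32, 64, 128]  score +128 (running 256)
row 3: [0, 0, 2, 0] -> [0, 0, 0, 2]  score +0 (running 256)
Board after move:
  0   0 128   4
  8  32   8  32
  0  32  64 128
  0   0   0   2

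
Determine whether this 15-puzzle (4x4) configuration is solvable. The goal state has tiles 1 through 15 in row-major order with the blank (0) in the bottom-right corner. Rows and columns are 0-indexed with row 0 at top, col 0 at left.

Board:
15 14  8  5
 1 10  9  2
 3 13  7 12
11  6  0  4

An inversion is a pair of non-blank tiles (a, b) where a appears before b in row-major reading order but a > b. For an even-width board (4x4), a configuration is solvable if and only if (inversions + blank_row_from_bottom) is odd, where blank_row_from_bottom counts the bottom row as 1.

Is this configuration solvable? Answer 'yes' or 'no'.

Inversions: 62
Blank is in row 3 (0-indexed from top), which is row 1 counting from the bottom (bottom = 1).
62 + 1 = 63, which is odd, so the puzzle is solvable.

Answer: yes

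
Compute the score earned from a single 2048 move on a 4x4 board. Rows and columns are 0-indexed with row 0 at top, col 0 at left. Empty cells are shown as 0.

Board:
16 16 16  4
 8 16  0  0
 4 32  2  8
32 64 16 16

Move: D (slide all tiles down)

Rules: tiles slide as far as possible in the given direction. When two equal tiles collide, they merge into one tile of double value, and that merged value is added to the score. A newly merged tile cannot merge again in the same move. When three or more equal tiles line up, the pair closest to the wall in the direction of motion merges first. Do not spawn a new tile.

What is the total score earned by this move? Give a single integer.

Slide down:
col 0: [16, 8, 4, 32] -> [16, 8, 4, 32]  score +0 (running 0)
col 1: [16, 16, 32, 64] -> [0, 32, 32, 64]  score +32 (running 32)
col 2: [16, 0, 2, 16] -> [0, 16, 2, 16]  score +0 (running 32)
col 3: [4, 0, 8, 16] -> [0, 4, 8, 16]  score +0 (running 32)
Board after move:
16  0  0  0
 8 32 16  4
 4 32  2  8
32 64 16 16

Answer: 32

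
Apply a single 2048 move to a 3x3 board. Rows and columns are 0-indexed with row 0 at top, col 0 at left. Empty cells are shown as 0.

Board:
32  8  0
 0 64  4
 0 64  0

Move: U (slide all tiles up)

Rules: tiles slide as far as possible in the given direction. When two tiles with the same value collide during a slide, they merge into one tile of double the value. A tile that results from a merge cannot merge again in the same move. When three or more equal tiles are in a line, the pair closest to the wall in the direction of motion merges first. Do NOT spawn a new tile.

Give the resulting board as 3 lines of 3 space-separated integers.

Answer:  32   8   4
  0 128   0
  0   0   0

Derivation:
Slide up:
col 0: [32, 0, 0] -> [32, 0, 0]
col 1: [8, 64, 64] -> [8, 128, 0]
col 2: [0, 4, 0] -> [4, 0, 0]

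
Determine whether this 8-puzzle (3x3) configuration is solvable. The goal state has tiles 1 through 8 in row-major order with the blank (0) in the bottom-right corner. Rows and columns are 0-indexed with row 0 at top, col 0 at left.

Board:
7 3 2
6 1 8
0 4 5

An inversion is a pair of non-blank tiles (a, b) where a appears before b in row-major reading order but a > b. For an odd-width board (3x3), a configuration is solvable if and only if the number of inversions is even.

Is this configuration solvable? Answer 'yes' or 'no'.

Inversions (pairs i<j in row-major order where tile[i] > tile[j] > 0): 14
14 is even, so the puzzle is solvable.

Answer: yes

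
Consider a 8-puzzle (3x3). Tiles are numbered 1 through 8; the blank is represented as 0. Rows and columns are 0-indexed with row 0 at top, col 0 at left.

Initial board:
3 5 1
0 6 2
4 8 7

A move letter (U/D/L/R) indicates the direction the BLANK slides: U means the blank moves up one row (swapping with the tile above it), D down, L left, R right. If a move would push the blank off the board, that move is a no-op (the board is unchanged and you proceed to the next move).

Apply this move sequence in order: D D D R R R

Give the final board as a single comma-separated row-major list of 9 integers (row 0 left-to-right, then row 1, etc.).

Answer: 3, 5, 1, 4, 6, 2, 8, 7, 0

Derivation:
After move 1 (D):
3 5 1
4 6 2
0 8 7

After move 2 (D):
3 5 1
4 6 2
0 8 7

After move 3 (D):
3 5 1
4 6 2
0 8 7

After move 4 (R):
3 5 1
4 6 2
8 0 7

After move 5 (R):
3 5 1
4 6 2
8 7 0

After move 6 (R):
3 5 1
4 6 2
8 7 0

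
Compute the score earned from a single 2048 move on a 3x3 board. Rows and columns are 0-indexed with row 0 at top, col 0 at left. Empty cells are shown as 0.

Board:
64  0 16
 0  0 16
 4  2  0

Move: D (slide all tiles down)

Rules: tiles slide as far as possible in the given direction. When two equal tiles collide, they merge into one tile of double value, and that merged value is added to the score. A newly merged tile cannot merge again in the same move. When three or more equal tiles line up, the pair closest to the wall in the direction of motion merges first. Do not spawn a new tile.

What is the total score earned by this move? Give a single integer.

Answer: 32

Derivation:
Slide down:
col 0: [64, 0, 4] -> [0, 64, 4]  score +0 (running 0)
col 1: [0, 0, 2] -> [0, 0, 2]  score +0 (running 0)
col 2: [16, 16, 0] -> [0, 0, 32]  score +32 (running 32)
Board after move:
 0  0  0
64  0  0
 4  2 32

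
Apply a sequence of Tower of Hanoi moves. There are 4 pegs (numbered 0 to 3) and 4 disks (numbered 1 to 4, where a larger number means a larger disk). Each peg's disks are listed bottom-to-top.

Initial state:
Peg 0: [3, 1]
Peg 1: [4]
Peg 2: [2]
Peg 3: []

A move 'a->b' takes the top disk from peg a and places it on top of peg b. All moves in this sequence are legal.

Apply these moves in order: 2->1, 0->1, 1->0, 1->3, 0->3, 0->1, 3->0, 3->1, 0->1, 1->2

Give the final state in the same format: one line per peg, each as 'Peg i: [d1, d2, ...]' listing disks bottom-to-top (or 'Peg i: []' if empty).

After move 1 (2->1):
Peg 0: [3, 1]
Peg 1: [4, 2]
Peg 2: []
Peg 3: []

After move 2 (0->1):
Peg 0: [3]
Peg 1: [4, 2, 1]
Peg 2: []
Peg 3: []

After move 3 (1->0):
Peg 0: [3, 1]
Peg 1: [4, 2]
Peg 2: []
Peg 3: []

After move 4 (1->3):
Peg 0: [3, 1]
Peg 1: [4]
Peg 2: []
Peg 3: [2]

After move 5 (0->3):
Peg 0: [3]
Peg 1: [4]
Peg 2: []
Peg 3: [2, 1]

After move 6 (0->1):
Peg 0: []
Peg 1: [4, 3]
Peg 2: []
Peg 3: [2, 1]

After move 7 (3->0):
Peg 0: [1]
Peg 1: [4, 3]
Peg 2: []
Peg 3: [2]

After move 8 (3->1):
Peg 0: [1]
Peg 1: [4, 3, 2]
Peg 2: []
Peg 3: []

After move 9 (0->1):
Peg 0: []
Peg 1: [4, 3, 2, 1]
Peg 2: []
Peg 3: []

After move 10 (1->2):
Peg 0: []
Peg 1: [4, 3, 2]
Peg 2: [1]
Peg 3: []

Answer: Peg 0: []
Peg 1: [4, 3, 2]
Peg 2: [1]
Peg 3: []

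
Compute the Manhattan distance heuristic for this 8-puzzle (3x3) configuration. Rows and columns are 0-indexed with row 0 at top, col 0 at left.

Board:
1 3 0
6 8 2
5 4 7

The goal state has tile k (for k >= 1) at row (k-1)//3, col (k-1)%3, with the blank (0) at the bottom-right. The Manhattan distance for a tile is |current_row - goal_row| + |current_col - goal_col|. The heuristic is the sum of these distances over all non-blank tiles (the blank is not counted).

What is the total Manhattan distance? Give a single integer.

Tile 1: (0,0)->(0,0) = 0
Tile 3: (0,1)->(0,2) = 1
Tile 6: (1,0)->(1,2) = 2
Tile 8: (1,1)->(2,1) = 1
Tile 2: (1,2)->(0,1) = 2
Tile 5: (2,0)->(1,1) = 2
Tile 4: (2,1)->(1,0) = 2
Tile 7: (2,2)->(2,0) = 2
Sum: 0 + 1 + 2 + 1 + 2 + 2 + 2 + 2 = 12

Answer: 12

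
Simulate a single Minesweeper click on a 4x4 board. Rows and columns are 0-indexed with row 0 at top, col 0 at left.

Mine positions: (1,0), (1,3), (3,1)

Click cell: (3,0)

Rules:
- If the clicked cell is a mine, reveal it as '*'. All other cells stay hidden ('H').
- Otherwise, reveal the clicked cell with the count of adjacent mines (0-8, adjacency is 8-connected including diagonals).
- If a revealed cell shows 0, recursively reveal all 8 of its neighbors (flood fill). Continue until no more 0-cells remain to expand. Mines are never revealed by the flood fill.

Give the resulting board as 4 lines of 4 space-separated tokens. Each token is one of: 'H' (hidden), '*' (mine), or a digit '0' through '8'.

H H H H
H H H H
H H H H
1 H H H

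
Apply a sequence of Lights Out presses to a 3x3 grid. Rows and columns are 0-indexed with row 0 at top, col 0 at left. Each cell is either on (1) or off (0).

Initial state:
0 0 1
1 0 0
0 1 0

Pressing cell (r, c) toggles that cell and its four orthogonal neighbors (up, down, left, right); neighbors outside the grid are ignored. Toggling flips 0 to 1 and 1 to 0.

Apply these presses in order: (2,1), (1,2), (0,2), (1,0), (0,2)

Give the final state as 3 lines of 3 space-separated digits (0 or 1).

After press 1 at (2,1):
0 0 1
1 1 0
1 0 1

After press 2 at (1,2):
0 0 0
1 0 1
1 0 0

After press 3 at (0,2):
0 1 1
1 0 0
1 0 0

After press 4 at (1,0):
1 1 1
0 1 0
0 0 0

After press 5 at (0,2):
1 0 0
0 1 1
0 0 0

Answer: 1 0 0
0 1 1
0 0 0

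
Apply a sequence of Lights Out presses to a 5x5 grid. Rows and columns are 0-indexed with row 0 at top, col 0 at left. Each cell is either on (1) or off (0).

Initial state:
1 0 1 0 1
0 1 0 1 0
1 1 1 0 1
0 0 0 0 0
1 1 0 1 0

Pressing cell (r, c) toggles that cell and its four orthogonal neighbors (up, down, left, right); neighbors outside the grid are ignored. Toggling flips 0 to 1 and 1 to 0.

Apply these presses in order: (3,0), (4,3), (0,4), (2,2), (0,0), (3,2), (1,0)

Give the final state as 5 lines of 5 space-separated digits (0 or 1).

After press 1 at (3,0):
1 0 1 0 1
0 1 0 1 0
0 1 1 0 1
1 1 0 0 0
0 1 0 1 0

After press 2 at (4,3):
1 0 1 0 1
0 1 0 1 0
0 1 1 0 1
1 1 0 1 0
0 1 1 0 1

After press 3 at (0,4):
1 0 1 1 0
0 1 0 1 1
0 1 1 0 1
1 1 0 1 0
0 1 1 0 1

After press 4 at (2,2):
1 0 1 1 0
0 1 1 1 1
0 0 0 1 1
1 1 1 1 0
0 1 1 0 1

After press 5 at (0,0):
0 1 1 1 0
1 1 1 1 1
0 0 0 1 1
1 1 1 1 0
0 1 1 0 1

After press 6 at (3,2):
0 1 1 1 0
1 1 1 1 1
0 0 1 1 1
1 0 0 0 0
0 1 0 0 1

After press 7 at (1,0):
1 1 1 1 0
0 0 1 1 1
1 0 1 1 1
1 0 0 0 0
0 1 0 0 1

Answer: 1 1 1 1 0
0 0 1 1 1
1 0 1 1 1
1 0 0 0 0
0 1 0 0 1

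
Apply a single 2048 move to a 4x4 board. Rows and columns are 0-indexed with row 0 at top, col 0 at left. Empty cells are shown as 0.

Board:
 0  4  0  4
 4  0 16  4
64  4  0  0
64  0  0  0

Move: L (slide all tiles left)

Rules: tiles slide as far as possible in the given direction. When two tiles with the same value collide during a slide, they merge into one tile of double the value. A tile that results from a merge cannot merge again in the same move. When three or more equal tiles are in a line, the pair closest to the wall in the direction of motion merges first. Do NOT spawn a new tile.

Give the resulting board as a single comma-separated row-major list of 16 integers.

Answer: 8, 0, 0, 0, 4, 16, 4, 0, 64, 4, 0, 0, 64, 0, 0, 0

Derivation:
Slide left:
row 0: [0, 4, 0, 4] -> [8, 0, 0, 0]
row 1: [4, 0, 16, 4] -> [4, 16, 4, 0]
row 2: [64, 4, 0, 0] -> [64, 4, 0, 0]
row 3: [64, 0, 0, 0] -> [64, 0, 0, 0]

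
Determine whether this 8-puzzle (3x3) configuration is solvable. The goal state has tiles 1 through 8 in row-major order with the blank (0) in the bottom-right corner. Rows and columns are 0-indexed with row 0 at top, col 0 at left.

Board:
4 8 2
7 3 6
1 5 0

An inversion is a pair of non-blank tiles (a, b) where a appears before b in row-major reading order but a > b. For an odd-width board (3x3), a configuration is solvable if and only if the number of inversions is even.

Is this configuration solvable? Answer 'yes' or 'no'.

Inversions (pairs i<j in row-major order where tile[i] > tile[j] > 0): 17
17 is odd, so the puzzle is not solvable.

Answer: no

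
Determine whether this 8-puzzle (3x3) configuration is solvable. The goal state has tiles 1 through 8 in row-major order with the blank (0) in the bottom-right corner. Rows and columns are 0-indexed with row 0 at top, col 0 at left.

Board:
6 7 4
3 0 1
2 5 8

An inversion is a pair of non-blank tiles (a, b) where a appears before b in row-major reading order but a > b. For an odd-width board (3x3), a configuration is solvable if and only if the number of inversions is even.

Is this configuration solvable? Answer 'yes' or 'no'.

Answer: no

Derivation:
Inversions (pairs i<j in row-major order where tile[i] > tile[j] > 0): 15
15 is odd, so the puzzle is not solvable.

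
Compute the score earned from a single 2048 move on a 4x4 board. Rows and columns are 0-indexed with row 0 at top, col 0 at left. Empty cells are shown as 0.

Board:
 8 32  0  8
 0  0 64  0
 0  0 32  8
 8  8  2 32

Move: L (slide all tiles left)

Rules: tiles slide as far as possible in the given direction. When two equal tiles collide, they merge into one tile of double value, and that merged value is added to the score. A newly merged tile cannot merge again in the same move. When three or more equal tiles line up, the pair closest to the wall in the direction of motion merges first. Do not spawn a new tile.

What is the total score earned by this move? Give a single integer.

Answer: 16

Derivation:
Slide left:
row 0: [8, 32, 0, 8] -> [8, 32, 8, 0]  score +0 (running 0)
row 1: [0, 0, 64, 0] -> [64, 0, 0, 0]  score +0 (running 0)
row 2: [0, 0, 32, 8] -> [32, 8, 0, 0]  score +0 (running 0)
row 3: [8, 8, 2, 32] -> [16, 2, 32, 0]  score +16 (running 16)
Board after move:
 8 32  8  0
64  0  0  0
32  8  0  0
16  2 32  0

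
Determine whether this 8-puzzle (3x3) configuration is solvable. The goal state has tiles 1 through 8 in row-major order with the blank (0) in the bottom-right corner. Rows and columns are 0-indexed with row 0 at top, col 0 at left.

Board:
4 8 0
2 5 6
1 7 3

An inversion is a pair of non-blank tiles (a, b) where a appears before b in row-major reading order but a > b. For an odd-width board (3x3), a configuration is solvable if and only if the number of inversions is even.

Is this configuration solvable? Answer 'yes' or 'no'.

Inversions (pairs i<j in row-major order where tile[i] > tile[j] > 0): 15
15 is odd, so the puzzle is not solvable.

Answer: no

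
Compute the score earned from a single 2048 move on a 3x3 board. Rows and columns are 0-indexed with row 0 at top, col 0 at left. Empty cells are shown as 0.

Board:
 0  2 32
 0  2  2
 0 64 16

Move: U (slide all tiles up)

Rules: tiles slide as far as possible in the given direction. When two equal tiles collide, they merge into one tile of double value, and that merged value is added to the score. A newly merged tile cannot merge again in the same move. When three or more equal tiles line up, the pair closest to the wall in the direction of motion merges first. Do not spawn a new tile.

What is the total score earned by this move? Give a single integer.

Slide up:
col 0: [0, 0, 0] -> [0, 0, 0]  score +0 (running 0)
col 1: [2, 2, 64] -> [4, 64, 0]  score +4 (running 4)
col 2: [32, 2, 16] -> [32, 2, 16]  score +0 (running 4)
Board after move:
 0  4 32
 0 64  2
 0  0 16

Answer: 4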